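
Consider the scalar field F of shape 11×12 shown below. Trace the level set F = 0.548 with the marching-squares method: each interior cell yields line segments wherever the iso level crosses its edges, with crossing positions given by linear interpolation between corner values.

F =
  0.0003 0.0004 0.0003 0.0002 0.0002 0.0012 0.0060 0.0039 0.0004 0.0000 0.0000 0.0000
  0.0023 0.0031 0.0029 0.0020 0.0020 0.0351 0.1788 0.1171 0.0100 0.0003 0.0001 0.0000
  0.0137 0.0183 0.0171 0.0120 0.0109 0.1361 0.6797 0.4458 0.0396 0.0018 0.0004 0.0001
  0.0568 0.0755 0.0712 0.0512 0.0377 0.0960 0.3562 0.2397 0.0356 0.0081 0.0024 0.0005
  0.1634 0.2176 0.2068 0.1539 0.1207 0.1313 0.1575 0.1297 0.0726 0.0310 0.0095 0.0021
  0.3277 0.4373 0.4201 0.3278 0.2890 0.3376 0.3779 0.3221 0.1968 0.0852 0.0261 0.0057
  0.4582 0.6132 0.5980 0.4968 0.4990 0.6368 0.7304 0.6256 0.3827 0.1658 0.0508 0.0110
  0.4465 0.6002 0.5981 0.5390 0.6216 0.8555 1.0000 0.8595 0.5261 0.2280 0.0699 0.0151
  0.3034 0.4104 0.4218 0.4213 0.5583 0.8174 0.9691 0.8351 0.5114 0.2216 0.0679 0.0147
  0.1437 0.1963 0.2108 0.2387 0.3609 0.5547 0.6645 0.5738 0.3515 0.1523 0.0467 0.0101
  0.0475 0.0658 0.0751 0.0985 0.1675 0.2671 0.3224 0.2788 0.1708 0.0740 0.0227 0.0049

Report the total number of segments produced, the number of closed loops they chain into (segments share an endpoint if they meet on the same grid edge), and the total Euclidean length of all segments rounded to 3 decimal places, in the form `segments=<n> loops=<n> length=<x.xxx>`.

cell (1,5): code 0100 → (1.737,6.000)–(2.000,5.758)
cell (1,6): code 1000 → (2.000,6.563)–(1.737,6.000)
cell (2,5): code 0010 → (2.000,5.758)–(2.407,6.000)
cell (2,6): code 0001 → (2.407,6.000)–(2.000,6.563)
cell (5,0): code 0100 → (5.629,1.000)–(6.000,0.579)
cell (5,1): code 1100 → (5.719,2.000)–(5.629,1.000)
cell (5,2): code 1000 → (6.000,2.494)–(5.719,2.000)
cell (5,4): code 0100 → (5.703,5.000)–(6.000,4.356)
cell (5,5): code 1100 → (5.483,6.000)–(5.703,5.000)
cell (5,6): code 1100 → (5.744,7.000)–(5.483,6.000)
cell (5,7): code 1000 → (6.000,7.319)–(5.744,7.000)
cell (6,0): code 0110 → (6.000,0.579)–(7.000,0.660)
cell (6,2): code 1001 → (7.000,2.848)–(6.000,2.494)
cell (6,3): code 0100 → (6.400,4.000)–(7.000,3.109)
cell (6,4): code 1110 → (6.000,4.356)–(6.400,4.000)
cell (6,7): code 1001 → (7.000,7.934)–(6.000,7.319)
cell (7,0): code 0010 → (7.000,0.660)–(7.275,1.000)
cell (7,1): code 0011 → (7.275,1.000)–(7.284,2.000)
cell (7,2): code 0001 → (7.284,2.000)–(7.000,2.848)
cell (7,3): code 0110 → (7.000,3.109)–(8.000,3.925)
cell (7,7): code 1001 → (8.000,7.887)–(7.000,7.934)
cell (8,3): code 0010 → (8.000,3.925)–(8.052,4.000)
cell (8,4): code 0111 → (8.052,4.000)–(9.000,4.965)
cell (8,7): code 1001 → (9.000,7.116)–(8.000,7.887)
cell (9,4): code 0010 → (9.000,4.965)–(9.023,5.000)
cell (9,5): code 0011 → (9.023,5.000)–(9.341,6.000)
cell (9,6): code 0011 → (9.341,6.000)–(9.087,7.000)
cell (9,7): code 0001 → (9.087,7.000)–(9.000,7.116)
total: 28 segments, chained into 3 closed loop(s), length Σ = 21.901824

segments=28 loops=3 length=21.902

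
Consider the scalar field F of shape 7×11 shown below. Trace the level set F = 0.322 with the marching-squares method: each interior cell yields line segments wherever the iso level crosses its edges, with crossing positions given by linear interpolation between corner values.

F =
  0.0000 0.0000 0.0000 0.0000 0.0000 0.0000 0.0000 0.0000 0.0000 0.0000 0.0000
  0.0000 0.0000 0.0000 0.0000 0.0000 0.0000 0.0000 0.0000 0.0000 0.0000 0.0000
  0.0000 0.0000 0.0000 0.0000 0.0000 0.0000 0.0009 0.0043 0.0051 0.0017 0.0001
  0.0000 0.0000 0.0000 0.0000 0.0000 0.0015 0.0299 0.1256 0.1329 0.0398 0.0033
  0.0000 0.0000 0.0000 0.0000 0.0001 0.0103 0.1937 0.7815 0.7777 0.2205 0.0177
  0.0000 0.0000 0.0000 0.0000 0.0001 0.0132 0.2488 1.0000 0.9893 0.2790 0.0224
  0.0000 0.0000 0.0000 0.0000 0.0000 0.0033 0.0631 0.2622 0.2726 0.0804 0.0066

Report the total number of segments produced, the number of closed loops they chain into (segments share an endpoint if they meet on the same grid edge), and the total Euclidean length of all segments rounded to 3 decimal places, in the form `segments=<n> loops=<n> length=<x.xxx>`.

segments=8 loops=1 length=8.756

cell (3,6): code 0100 → (3.299,7.000)–(4.000,6.218)
cell (3,7): code 1100 → (3.293,8.000)–(3.299,7.000)
cell (3,8): code 1000 → (4.000,8.818)–(3.293,8.000)
cell (4,6): code 0110 → (4.000,6.218)–(5.000,6.097)
cell (4,8): code 1001 → (5.000,8.939)–(4.000,8.818)
cell (5,6): code 0010 → (5.000,6.097)–(5.919,7.000)
cell (5,7): code 0011 → (5.919,7.000)–(5.931,8.000)
cell (5,8): code 0001 → (5.931,8.000)–(5.000,8.939)
total: 8 segments, chained into 1 closed loop(s), length Σ = 8.756068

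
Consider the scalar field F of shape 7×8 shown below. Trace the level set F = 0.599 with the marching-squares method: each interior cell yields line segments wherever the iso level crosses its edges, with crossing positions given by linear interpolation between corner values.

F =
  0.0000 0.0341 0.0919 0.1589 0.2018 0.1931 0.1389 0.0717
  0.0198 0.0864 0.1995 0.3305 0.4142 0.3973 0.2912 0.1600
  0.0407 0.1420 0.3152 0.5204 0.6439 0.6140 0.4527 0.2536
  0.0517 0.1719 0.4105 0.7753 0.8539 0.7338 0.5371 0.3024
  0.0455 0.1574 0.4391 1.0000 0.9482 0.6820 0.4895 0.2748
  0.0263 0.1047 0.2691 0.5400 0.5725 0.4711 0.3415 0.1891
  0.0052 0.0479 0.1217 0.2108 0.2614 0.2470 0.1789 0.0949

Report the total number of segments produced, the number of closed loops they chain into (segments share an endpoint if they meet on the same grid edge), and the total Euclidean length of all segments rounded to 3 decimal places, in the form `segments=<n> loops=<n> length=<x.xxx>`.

segments=12 loops=1 length=10.156

cell (1,3): code 0100 → (1.805,4.000)–(2.000,3.636)
cell (1,4): code 1100 → (1.931,5.000)–(1.805,4.000)
cell (1,5): code 1000 → (2.000,5.093)–(1.931,5.000)
cell (2,2): code 0100 → (2.308,3.000)–(3.000,2.517)
cell (2,3): code 1110 → (2.000,3.636)–(2.308,3.000)
cell (2,5): code 1001 → (3.000,5.685)–(2.000,5.093)
cell (3,2): code 0110 → (3.000,2.517)–(4.000,2.285)
cell (3,5): code 1001 → (4.000,5.431)–(3.000,5.685)
cell (4,2): code 0010 → (4.000,2.285)–(4.872,3.000)
cell (4,3): code 0011 → (4.872,3.000)–(4.929,4.000)
cell (4,4): code 0011 → (4.929,4.000)–(4.394,5.000)
cell (4,5): code 0001 → (4.394,5.000)–(4.000,5.431)
total: 12 segments, chained into 1 closed loop(s), length Σ = 10.155521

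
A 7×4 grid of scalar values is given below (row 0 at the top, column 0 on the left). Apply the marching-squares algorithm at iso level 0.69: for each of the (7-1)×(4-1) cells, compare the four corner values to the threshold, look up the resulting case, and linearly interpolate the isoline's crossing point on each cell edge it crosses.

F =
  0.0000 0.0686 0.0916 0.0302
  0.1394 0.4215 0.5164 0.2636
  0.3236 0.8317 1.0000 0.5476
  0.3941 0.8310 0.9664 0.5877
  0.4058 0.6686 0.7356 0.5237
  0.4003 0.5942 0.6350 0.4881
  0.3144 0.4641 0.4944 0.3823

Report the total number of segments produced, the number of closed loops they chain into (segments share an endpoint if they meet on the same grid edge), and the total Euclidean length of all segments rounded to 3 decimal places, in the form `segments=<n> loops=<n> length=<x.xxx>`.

cell (1,0): code 0100 → (1.655,1.000)–(2.000,0.721)
cell (1,1): code 1100 → (1.359,2.000)–(1.655,1.000)
cell (1,2): code 1000 → (2.000,2.685)–(1.359,2.000)
cell (2,0): code 0110 → (2.000,0.721)–(3.000,0.677)
cell (2,2): code 1001 → (3.000,2.730)–(2.000,2.685)
cell (3,0): code 0010 → (3.000,0.677)–(3.868,1.000)
cell (3,1): code 0111 → (3.868,1.000)–(4.000,1.319)
cell (3,2): code 1001 → (4.000,2.215)–(3.000,2.730)
cell (4,1): code 0010 → (4.000,1.319)–(4.453,2.000)
cell (4,2): code 0001 → (4.453,2.000)–(4.000,2.215)
total: 10 segments, chained into 1 closed loop(s), length Σ = 8.142971

segments=10 loops=1 length=8.143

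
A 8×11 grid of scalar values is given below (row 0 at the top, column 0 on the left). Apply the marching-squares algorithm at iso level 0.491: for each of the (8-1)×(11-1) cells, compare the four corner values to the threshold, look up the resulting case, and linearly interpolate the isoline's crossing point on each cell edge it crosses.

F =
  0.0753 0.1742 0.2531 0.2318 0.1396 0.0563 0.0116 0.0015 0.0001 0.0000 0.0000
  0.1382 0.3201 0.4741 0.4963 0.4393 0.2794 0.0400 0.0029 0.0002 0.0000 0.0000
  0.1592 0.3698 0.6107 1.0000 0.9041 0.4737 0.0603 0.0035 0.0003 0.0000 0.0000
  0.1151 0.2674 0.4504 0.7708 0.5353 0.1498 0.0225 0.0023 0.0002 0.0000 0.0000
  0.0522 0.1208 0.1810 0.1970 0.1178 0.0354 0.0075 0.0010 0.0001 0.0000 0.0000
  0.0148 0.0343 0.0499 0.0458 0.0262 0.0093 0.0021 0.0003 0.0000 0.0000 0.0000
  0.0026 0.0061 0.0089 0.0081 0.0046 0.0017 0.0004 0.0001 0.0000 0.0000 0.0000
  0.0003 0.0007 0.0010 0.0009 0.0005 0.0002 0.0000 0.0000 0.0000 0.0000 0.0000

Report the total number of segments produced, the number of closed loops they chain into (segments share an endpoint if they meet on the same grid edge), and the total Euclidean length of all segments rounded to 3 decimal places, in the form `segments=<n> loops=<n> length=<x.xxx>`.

cell (0,2): code 0100 → (0.980,3.000)–(1.000,2.761)
cell (0,3): code 1000 → (1.000,3.093)–(0.980,3.000)
cell (1,1): code 0100 → (1.124,2.000)–(2.000,1.503)
cell (1,2): code 1110 → (1.000,2.761)–(1.124,2.000)
cell (1,3): code 1101 → (1.111,4.000)–(1.000,3.093)
cell (1,4): code 1000 → (2.000,4.960)–(1.111,4.000)
cell (2,1): code 0010 → (2.000,1.503)–(2.747,2.000)
cell (2,2): code 0111 → (2.747,2.000)–(3.000,2.127)
cell (2,4): code 1001 → (3.000,4.115)–(2.000,4.960)
cell (3,2): code 0010 → (3.000,2.127)–(3.488,3.000)
cell (3,3): code 0011 → (3.488,3.000)–(3.106,4.000)
cell (3,4): code 0001 → (3.106,4.000)–(3.000,4.115)
total: 12 segments, chained into 1 closed loop(s), length Σ = 9.051414

segments=12 loops=1 length=9.051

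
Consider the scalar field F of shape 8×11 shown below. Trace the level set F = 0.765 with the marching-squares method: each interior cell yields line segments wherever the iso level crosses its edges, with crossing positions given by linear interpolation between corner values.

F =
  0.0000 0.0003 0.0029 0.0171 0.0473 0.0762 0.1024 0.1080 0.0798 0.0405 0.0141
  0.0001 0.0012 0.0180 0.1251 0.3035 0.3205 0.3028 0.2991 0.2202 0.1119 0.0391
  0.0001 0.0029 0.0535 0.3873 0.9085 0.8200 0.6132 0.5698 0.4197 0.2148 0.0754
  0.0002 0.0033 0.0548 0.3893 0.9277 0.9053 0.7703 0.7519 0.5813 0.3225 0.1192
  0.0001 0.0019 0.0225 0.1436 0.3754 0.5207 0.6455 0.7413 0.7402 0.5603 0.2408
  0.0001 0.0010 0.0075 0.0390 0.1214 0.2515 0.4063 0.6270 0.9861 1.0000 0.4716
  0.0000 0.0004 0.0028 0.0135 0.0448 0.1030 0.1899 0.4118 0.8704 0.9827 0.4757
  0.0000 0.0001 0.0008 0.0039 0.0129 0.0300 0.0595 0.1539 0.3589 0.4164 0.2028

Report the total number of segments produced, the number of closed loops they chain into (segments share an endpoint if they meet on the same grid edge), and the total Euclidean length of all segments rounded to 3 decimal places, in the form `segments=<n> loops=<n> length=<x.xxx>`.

cell (1,3): code 0100 → (1.763,4.000)–(2.000,3.725)
cell (1,4): code 1100 → (1.890,5.000)–(1.763,4.000)
cell (1,5): code 1000 → (2.000,5.266)–(1.890,5.000)
cell (2,3): code 0110 → (2.000,3.725)–(3.000,3.698)
cell (2,5): code 1101 → (2.966,6.000)–(2.000,5.266)
cell (2,6): code 1000 → (3.000,6.288)–(2.966,6.000)
cell (3,3): code 0010 → (3.000,3.698)–(3.295,4.000)
cell (3,4): code 0011 → (3.295,4.000)–(3.365,5.000)
cell (3,5): code 0011 → (3.365,5.000)–(3.042,6.000)
cell (3,6): code 0001 → (3.042,6.000)–(3.000,6.288)
cell (4,7): code 0100 → (4.101,8.000)–(5.000,7.384)
cell (4,8): code 1100 → (4.466,9.000)–(4.101,8.000)
cell (4,9): code 1000 → (5.000,9.445)–(4.466,9.000)
cell (5,7): code 0110 → (5.000,7.384)–(6.000,7.770)
cell (5,9): code 1001 → (6.000,9.429)–(5.000,9.445)
cell (6,7): code 0010 → (6.000,7.770)–(6.206,8.000)
cell (6,8): code 0011 → (6.206,8.000)–(6.384,9.000)
cell (6,9): code 0001 → (6.384,9.000)–(6.000,9.429)
total: 18 segments, chained into 2 closed loop(s), length Σ = 13.751681

segments=18 loops=2 length=13.752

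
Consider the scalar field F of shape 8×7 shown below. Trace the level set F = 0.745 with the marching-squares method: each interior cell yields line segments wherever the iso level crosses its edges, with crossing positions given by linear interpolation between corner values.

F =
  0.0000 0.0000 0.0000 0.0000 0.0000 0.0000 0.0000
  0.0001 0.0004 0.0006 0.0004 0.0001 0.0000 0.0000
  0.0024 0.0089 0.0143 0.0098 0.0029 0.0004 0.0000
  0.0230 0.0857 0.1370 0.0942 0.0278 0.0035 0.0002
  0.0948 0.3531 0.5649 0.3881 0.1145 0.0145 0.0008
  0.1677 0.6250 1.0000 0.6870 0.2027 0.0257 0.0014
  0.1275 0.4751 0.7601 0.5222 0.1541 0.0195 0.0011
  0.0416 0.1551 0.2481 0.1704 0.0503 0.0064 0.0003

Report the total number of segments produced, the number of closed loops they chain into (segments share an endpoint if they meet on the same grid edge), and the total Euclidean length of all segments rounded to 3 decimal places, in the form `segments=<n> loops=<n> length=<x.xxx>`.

segments=6 loops=1 length=4.463

cell (4,1): code 0100 → (4.414,2.000)–(5.000,1.320)
cell (4,2): code 1000 → (5.000,2.815)–(4.414,2.000)
cell (5,1): code 0110 → (5.000,1.320)–(6.000,1.947)
cell (5,2): code 1001 → (6.000,2.063)–(5.000,2.815)
cell (6,1): code 0010 → (6.000,1.947)–(6.029,2.000)
cell (6,2): code 0001 → (6.029,2.000)–(6.000,2.063)
total: 6 segments, chained into 1 closed loop(s), length Σ = 4.462988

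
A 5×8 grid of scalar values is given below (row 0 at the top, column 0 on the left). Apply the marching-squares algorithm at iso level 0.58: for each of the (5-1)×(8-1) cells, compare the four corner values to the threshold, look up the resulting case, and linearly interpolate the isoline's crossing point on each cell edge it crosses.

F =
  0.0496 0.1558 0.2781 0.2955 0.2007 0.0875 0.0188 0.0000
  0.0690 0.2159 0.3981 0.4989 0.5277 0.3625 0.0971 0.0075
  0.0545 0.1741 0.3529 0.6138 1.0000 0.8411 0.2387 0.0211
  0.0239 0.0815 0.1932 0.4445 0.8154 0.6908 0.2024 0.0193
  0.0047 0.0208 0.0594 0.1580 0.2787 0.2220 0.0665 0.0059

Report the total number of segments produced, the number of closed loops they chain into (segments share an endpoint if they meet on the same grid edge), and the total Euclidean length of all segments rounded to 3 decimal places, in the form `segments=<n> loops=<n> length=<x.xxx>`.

segments=10 loops=1 length=7.498

cell (1,2): code 0100 → (1.706,3.000)–(2.000,2.870)
cell (1,3): code 1100 → (1.111,4.000)–(1.706,3.000)
cell (1,4): code 1100 → (1.454,5.000)–(1.111,4.000)
cell (1,5): code 1000 → (2.000,5.433)–(1.454,5.000)
cell (2,2): code 0010 → (2.000,2.870)–(2.200,3.000)
cell (2,3): code 0111 → (2.200,3.000)–(3.000,3.365)
cell (2,5): code 1001 → (3.000,5.227)–(2.000,5.433)
cell (3,3): code 0010 → (3.000,3.365)–(3.439,4.000)
cell (3,4): code 0011 → (3.439,4.000)–(3.236,5.000)
cell (3,5): code 0001 → (3.236,5.000)–(3.000,5.227)
total: 10 segments, chained into 1 closed loop(s), length Σ = 7.497538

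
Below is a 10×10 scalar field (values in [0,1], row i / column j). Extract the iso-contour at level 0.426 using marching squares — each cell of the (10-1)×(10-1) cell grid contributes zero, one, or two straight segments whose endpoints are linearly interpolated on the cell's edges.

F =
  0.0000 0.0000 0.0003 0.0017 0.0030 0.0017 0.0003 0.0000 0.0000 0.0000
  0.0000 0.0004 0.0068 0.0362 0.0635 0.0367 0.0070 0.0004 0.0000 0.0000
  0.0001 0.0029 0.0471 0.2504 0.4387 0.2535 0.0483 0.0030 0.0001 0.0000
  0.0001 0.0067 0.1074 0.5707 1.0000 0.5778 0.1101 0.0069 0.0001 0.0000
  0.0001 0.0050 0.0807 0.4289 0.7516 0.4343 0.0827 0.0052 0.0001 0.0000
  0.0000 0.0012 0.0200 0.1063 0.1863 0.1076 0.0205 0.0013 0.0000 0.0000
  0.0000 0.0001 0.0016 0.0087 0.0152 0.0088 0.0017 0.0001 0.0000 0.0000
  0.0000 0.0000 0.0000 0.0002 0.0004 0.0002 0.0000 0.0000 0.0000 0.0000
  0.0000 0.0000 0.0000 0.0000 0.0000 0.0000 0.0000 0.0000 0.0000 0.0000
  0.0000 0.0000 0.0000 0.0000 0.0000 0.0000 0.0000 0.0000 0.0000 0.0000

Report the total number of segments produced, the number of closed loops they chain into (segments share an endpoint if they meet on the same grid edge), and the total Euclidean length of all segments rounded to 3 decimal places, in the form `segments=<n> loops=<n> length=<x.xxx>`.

segments=12 loops=1 length=7.853

cell (1,3): code 0100 → (1.966,4.000)–(2.000,3.933)
cell (1,4): code 1000 → (2.000,4.069)–(1.966,4.000)
cell (2,2): code 0100 → (2.548,3.000)–(3.000,2.688)
cell (2,3): code 1110 → (2.000,3.933)–(2.548,3.000)
cell (2,4): code 1101 → (2.532,5.000)–(2.000,4.069)
cell (2,5): code 1000 → (3.000,5.325)–(2.532,5.000)
cell (3,2): code 0110 → (3.000,2.688)–(4.000,2.992)
cell (3,5): code 1001 → (4.000,5.024)–(3.000,5.325)
cell (4,2): code 0010 → (4.000,2.992)–(4.009,3.000)
cell (4,3): code 0011 → (4.009,3.000)–(4.576,4.000)
cell (4,4): code 0011 → (4.576,4.000)–(4.025,5.000)
cell (4,5): code 0001 → (4.025,5.000)–(4.000,5.024)
total: 12 segments, chained into 1 closed loop(s), length Σ = 7.852658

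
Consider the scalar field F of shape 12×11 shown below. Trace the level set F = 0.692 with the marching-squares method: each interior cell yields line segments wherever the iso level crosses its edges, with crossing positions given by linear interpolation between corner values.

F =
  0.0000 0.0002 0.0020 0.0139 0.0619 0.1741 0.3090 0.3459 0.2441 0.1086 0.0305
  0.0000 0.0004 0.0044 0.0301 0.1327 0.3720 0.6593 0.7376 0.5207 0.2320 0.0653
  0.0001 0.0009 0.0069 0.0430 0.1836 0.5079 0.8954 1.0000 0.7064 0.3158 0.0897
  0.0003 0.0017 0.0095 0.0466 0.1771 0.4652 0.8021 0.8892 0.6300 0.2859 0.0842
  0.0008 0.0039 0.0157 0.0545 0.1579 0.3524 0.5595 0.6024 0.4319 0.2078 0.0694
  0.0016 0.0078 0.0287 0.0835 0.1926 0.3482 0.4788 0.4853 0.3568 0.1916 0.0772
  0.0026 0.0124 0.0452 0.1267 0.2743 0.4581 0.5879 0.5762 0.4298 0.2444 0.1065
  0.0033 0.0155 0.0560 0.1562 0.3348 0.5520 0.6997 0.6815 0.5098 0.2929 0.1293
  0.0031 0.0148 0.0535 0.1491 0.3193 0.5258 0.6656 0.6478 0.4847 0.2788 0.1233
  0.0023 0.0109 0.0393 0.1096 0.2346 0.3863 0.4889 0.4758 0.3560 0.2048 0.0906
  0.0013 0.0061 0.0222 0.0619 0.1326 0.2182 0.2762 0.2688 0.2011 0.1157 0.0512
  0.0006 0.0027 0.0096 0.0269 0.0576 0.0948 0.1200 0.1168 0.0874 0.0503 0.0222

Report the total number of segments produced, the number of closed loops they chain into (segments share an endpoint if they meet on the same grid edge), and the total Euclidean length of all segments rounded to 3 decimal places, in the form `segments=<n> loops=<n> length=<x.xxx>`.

segments=16 loops=2 length=9.479

cell (0,6): code 0100 → (0.884,7.000)–(1.000,6.418)
cell (0,7): code 1000 → (1.000,7.210)–(0.884,7.000)
cell (1,5): code 0100 → (1.139,6.000)–(2.000,5.475)
cell (1,6): code 1110 → (1.000,6.418)–(1.139,6.000)
cell (1,7): code 1101 → (1.922,8.000)–(1.000,7.210)
cell (1,8): code 1000 → (2.000,8.037)–(1.922,8.000)
cell (2,5): code 0110 → (2.000,5.475)–(3.000,5.673)
cell (2,7): code 1011 → (3.000,7.761)–(2.188,8.000)
cell (2,8): code 0001 → (2.188,8.000)–(2.000,8.037)
cell (3,5): code 0010 → (3.000,5.673)–(3.454,6.000)
cell (3,6): code 0011 → (3.454,6.000)–(3.688,7.000)
cell (3,7): code 0001 → (3.688,7.000)–(3.000,7.761)
cell (6,5): code 0100 → (6.931,6.000)–(7.000,5.948)
cell (6,6): code 1000 → (7.000,6.423)–(6.931,6.000)
cell (7,5): code 0010 → (7.000,5.948)–(7.226,6.000)
cell (7,6): code 0001 → (7.226,6.000)–(7.000,6.423)
total: 16 segments, chained into 2 closed loop(s), length Σ = 9.478776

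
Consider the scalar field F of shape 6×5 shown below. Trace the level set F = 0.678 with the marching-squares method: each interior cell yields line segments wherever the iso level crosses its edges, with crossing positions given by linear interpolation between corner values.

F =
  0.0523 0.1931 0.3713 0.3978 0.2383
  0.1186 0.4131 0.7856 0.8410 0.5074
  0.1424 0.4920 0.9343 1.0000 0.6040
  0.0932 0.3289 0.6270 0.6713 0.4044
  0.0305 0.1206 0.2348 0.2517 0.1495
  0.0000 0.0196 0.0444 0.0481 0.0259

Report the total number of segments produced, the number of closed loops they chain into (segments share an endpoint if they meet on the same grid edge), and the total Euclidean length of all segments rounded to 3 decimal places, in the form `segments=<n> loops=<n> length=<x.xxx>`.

segments=8 loops=1 length=7.398

cell (0,1): code 0100 → (0.740,2.000)–(1.000,1.711)
cell (0,2): code 1100 → (0.632,3.000)–(0.740,2.000)
cell (0,3): code 1000 → (1.000,3.489)–(0.632,3.000)
cell (1,1): code 0110 → (1.000,1.711)–(2.000,1.421)
cell (1,3): code 1001 → (2.000,3.813)–(1.000,3.489)
cell (2,1): code 0010 → (2.000,1.421)–(2.834,2.000)
cell (2,2): code 0011 → (2.834,2.000)–(2.980,3.000)
cell (2,3): code 0001 → (2.980,3.000)–(2.000,3.813)
total: 8 segments, chained into 1 closed loop(s), length Σ = 7.397779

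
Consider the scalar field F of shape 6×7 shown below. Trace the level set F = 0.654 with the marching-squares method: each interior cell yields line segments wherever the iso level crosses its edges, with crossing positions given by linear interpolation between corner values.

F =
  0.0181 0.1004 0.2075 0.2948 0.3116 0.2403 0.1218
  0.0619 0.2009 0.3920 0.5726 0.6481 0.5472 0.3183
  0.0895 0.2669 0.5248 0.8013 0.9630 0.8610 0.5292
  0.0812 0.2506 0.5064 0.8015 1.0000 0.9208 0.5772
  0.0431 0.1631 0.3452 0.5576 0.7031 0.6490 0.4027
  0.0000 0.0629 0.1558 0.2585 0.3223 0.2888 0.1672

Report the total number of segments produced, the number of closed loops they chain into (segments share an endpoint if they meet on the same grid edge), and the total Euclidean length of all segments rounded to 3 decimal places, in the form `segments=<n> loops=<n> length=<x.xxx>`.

segments=12 loops=1 length=10.041

cell (1,2): code 0100 → (1.356,3.000)–(2.000,2.467)
cell (1,3): code 1100 → (1.019,4.000)–(1.356,3.000)
cell (1,4): code 1100 → (1.340,5.000)–(1.019,4.000)
cell (1,5): code 1000 → (2.000,5.624)–(1.340,5.000)
cell (2,2): code 0110 → (2.000,2.467)–(3.000,2.500)
cell (2,5): code 1001 → (3.000,5.776)–(2.000,5.624)
cell (3,2): code 0010 → (3.000,2.500)–(3.605,3.000)
cell (3,3): code 0111 → (3.605,3.000)–(4.000,3.663)
cell (3,4): code 1011 → (4.000,4.908)–(3.982,5.000)
cell (3,5): code 0001 → (3.982,5.000)–(3.000,5.776)
cell (4,3): code 0010 → (4.000,3.663)–(4.129,4.000)
cell (4,4): code 0001 → (4.129,4.000)–(4.000,4.908)
total: 12 segments, chained into 1 closed loop(s), length Σ = 10.041490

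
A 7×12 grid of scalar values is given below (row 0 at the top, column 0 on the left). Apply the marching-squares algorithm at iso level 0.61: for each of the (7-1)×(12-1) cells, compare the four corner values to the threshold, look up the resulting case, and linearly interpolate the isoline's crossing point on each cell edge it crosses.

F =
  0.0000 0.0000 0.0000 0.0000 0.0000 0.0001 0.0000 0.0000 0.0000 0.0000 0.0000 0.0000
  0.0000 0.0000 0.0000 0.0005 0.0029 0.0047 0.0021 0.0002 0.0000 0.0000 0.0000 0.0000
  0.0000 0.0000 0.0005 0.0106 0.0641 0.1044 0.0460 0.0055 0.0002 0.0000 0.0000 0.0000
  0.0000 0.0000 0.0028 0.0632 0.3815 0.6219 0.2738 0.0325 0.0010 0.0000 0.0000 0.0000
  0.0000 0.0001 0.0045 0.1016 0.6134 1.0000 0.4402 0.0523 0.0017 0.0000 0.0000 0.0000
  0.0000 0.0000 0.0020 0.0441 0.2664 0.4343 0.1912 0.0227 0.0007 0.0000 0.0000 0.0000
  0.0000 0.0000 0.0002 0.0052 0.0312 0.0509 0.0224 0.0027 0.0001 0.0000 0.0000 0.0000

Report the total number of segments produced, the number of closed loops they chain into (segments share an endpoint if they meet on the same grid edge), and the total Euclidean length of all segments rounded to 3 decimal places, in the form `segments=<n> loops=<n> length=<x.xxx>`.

cell (2,4): code 0100 → (2.977,5.000)–(3.000,4.950)
cell (2,5): code 1000 → (3.000,5.034)–(2.977,5.000)
cell (3,3): code 0100 → (3.985,4.000)–(4.000,3.993)
cell (3,4): code 1110 → (3.000,4.950)–(3.985,4.000)
cell (3,5): code 1001 → (4.000,5.697)–(3.000,5.034)
cell (4,3): code 0010 → (4.000,3.993)–(4.010,4.000)
cell (4,4): code 0011 → (4.010,4.000)–(4.689,5.000)
cell (4,5): code 0001 → (4.689,5.000)–(4.000,5.697)
total: 8 segments, chained into 1 closed loop(s), length Σ = 4.881527

segments=8 loops=1 length=4.882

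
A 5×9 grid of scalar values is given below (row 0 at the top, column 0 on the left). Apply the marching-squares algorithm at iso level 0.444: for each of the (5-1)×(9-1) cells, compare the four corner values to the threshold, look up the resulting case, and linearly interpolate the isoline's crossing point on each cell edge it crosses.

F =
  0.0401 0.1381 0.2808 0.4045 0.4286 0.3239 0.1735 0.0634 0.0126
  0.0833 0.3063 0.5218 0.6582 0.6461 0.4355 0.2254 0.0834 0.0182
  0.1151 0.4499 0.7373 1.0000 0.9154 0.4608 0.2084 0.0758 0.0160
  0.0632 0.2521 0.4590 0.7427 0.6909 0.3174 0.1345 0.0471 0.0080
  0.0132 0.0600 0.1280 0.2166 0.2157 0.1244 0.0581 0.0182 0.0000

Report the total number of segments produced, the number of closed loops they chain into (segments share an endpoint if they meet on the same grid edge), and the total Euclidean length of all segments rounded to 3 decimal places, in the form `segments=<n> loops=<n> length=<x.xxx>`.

cell (0,1): code 0100 → (0.677,2.000)–(1.000,1.639)
cell (0,2): code 1100 → (0.156,3.000)–(0.677,2.000)
cell (0,3): code 1100 → (0.071,4.000)–(0.156,3.000)
cell (0,4): code 1000 → (1.000,4.960)–(0.071,4.000)
cell (1,0): code 0100 → (1.959,1.000)–(2.000,0.982)
cell (1,1): code 1110 → (1.000,1.639)–(1.959,1.000)
cell (1,4): code 1101 → (1.336,5.000)–(1.000,4.960)
cell (1,5): code 1000 → (2.000,5.067)–(1.336,5.000)
cell (2,0): code 0010 → (2.000,0.982)–(2.030,1.000)
cell (2,1): code 0111 → (2.030,1.000)–(3.000,1.928)
cell (2,4): code 1011 → (3.000,4.661)–(2.117,5.000)
cell (2,5): code 0001 → (2.117,5.000)–(2.000,5.067)
cell (3,1): code 0010 → (3.000,1.928)–(3.045,2.000)
cell (3,2): code 0011 → (3.045,2.000)–(3.568,3.000)
cell (3,3): code 0011 → (3.568,3.000)–(3.520,4.000)
cell (3,4): code 0001 → (3.520,4.000)–(3.000,4.661)
total: 16 segments, chained into 1 closed loop(s), length Σ = 11.667206

segments=16 loops=1 length=11.667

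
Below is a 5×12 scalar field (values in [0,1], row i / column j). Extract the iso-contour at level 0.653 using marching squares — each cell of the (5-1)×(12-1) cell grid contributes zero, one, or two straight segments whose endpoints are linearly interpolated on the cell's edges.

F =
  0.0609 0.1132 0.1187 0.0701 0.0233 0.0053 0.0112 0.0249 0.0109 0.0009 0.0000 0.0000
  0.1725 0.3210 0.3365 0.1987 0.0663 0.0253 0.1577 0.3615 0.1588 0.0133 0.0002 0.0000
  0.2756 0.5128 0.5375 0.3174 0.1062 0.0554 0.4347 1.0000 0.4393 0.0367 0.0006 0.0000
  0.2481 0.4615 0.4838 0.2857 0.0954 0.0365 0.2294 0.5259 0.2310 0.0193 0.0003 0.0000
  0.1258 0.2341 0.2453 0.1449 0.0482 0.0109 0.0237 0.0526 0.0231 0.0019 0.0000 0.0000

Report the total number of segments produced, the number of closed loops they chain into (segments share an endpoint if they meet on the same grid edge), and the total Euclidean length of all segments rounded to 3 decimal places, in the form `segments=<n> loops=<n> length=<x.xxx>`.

segments=4 loops=1 length=3.557

cell (1,6): code 0100 → (1.457,7.000)–(2.000,6.386)
cell (1,7): code 1000 → (2.000,7.619)–(1.457,7.000)
cell (2,6): code 0010 → (2.000,6.386)–(2.732,7.000)
cell (2,7): code 0001 → (2.732,7.000)–(2.000,7.619)
total: 4 segments, chained into 1 closed loop(s), length Σ = 3.557191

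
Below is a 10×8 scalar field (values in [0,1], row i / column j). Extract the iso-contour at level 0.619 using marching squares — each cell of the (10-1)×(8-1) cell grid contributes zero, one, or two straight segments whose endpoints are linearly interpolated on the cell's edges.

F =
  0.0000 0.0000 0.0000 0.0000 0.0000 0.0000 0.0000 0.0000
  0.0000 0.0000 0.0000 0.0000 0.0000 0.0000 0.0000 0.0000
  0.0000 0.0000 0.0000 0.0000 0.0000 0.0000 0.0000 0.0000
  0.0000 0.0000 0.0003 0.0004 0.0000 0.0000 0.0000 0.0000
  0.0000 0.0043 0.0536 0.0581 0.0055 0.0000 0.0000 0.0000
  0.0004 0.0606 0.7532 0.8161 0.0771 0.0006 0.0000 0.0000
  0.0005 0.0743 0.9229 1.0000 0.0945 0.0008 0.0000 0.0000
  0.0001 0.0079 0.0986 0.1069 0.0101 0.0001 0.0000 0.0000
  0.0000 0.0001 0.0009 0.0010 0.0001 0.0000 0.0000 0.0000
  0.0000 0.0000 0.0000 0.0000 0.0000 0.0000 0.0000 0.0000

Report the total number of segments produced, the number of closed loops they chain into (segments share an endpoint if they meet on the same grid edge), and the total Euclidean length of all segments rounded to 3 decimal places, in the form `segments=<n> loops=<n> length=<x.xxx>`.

cell (4,1): code 0100 → (4.808,2.000)–(5.000,1.806)
cell (4,2): code 1100 → (4.740,3.000)–(4.808,2.000)
cell (4,3): code 1000 → (5.000,3.267)–(4.740,3.000)
cell (5,1): code 0110 → (5.000,1.806)–(6.000,1.642)
cell (5,3): code 1001 → (6.000,3.421)–(5.000,3.267)
cell (6,1): code 0010 → (6.000,1.642)–(6.369,2.000)
cell (6,2): code 0011 → (6.369,2.000)–(6.427,3.000)
cell (6,3): code 0001 → (6.427,3.000)–(6.000,3.421)
total: 8 segments, chained into 1 closed loop(s), length Σ = 5.787525

segments=8 loops=1 length=5.788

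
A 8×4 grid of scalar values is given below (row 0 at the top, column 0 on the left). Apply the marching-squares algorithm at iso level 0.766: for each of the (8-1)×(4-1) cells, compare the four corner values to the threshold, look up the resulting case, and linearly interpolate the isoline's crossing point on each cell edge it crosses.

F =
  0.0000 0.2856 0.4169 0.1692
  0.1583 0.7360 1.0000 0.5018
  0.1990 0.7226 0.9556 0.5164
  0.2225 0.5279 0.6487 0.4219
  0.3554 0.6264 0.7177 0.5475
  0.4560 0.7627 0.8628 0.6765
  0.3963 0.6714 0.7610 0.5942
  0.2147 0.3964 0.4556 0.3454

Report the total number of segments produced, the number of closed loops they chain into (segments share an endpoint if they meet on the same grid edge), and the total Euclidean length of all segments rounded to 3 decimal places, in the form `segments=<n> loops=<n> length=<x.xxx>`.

segments=10 loops=2 length=9.830

cell (0,1): code 0100 → (0.599,2.000)–(1.000,1.114)
cell (0,2): code 1000 → (1.000,2.470)–(0.599,2.000)
cell (1,1): code 0110 → (1.000,1.114)–(2.000,1.186)
cell (1,2): code 1001 → (2.000,2.432)–(1.000,2.470)
cell (2,1): code 0010 → (2.000,1.186)–(2.618,2.000)
cell (2,2): code 0001 → (2.618,2.000)–(2.000,2.432)
cell (4,1): code 0100 → (4.333,2.000)–(5.000,1.033)
cell (4,2): code 1000 → (5.000,2.520)–(4.333,2.000)
cell (5,1): code 0010 → (5.000,1.033)–(5.951,2.000)
cell (5,2): code 0001 → (5.951,2.000)–(5.000,2.520)
total: 10 segments, chained into 2 closed loop(s), length Σ = 9.829693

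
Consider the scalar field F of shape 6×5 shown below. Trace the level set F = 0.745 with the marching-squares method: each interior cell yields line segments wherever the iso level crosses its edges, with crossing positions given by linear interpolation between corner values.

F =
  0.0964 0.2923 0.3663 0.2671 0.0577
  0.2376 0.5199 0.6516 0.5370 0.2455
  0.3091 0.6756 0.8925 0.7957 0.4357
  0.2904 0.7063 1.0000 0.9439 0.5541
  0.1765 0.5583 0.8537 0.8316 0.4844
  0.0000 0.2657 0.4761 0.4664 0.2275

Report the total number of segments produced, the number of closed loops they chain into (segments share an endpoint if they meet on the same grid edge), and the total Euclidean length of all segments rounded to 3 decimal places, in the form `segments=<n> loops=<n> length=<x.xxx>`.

cell (1,1): code 0100 → (1.388,2.000)–(2.000,1.320)
cell (1,2): code 1100 → (1.804,3.000)–(1.388,2.000)
cell (1,3): code 1000 → (2.000,3.141)–(1.804,3.000)
cell (2,1): code 0110 → (2.000,1.320)–(3.000,1.132)
cell (2,3): code 1001 → (3.000,3.510)–(2.000,3.141)
cell (3,1): code 0110 → (3.000,1.132)–(4.000,1.632)
cell (3,3): code 1001 → (4.000,3.249)–(3.000,3.510)
cell (4,1): code 0010 → (4.000,1.632)–(4.288,2.000)
cell (4,2): code 0011 → (4.288,2.000)–(4.237,3.000)
cell (4,3): code 0001 → (4.237,3.000)–(4.000,3.249)
total: 10 segments, chained into 1 closed loop(s), length Σ = 8.287456

segments=10 loops=1 length=8.287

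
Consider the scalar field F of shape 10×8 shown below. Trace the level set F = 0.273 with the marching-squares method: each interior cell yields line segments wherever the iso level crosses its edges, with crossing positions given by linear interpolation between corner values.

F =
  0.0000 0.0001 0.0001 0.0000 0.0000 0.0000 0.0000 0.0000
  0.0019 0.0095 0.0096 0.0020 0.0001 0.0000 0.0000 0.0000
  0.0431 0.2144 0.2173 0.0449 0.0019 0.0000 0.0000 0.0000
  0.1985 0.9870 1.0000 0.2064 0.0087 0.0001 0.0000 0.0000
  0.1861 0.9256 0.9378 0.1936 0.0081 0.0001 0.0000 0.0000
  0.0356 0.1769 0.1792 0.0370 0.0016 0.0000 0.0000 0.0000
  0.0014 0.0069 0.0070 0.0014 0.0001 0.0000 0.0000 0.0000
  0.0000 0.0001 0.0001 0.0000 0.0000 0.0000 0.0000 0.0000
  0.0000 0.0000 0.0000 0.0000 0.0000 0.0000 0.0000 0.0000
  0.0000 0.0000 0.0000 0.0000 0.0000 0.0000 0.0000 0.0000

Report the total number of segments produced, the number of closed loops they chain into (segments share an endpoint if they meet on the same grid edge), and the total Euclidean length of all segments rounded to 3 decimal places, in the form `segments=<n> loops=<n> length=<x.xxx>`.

segments=8 loops=1 length=9.091

cell (2,0): code 0100 → (2.076,1.000)–(3.000,0.094)
cell (2,1): code 1100 → (2.071,2.000)–(2.076,1.000)
cell (2,2): code 1000 → (3.000,2.916)–(2.071,2.000)
cell (3,0): code 0110 → (3.000,0.094)–(4.000,0.118)
cell (3,2): code 1001 → (4.000,2.893)–(3.000,2.916)
cell (4,0): code 0010 → (4.000,0.118)–(4.872,1.000)
cell (4,1): code 0011 → (4.872,1.000)–(4.876,2.000)
cell (4,2): code 0001 → (4.876,2.000)–(4.000,2.893)
total: 8 segments, chained into 1 closed loop(s), length Σ = 9.090746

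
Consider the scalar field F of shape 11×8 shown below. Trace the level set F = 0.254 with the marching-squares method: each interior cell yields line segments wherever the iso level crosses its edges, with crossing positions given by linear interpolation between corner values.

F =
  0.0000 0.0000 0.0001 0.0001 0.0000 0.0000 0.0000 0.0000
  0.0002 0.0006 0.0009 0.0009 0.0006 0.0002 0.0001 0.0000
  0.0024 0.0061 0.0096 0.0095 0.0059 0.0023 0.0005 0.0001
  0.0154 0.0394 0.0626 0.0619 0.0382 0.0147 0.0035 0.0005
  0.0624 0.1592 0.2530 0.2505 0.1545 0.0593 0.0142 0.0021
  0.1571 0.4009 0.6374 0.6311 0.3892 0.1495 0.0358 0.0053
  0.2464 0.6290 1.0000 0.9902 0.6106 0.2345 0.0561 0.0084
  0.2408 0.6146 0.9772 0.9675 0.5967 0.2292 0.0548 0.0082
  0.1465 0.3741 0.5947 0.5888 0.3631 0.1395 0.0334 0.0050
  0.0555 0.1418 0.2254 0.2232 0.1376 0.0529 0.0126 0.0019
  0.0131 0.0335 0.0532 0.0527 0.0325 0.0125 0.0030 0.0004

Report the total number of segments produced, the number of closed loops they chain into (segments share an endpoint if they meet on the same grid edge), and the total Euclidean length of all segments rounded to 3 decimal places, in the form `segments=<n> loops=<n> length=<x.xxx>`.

segments=16 loops=1 length=15.738

cell (4,0): code 0100 → (4.392,1.000)–(5.000,0.397)
cell (4,1): code 1100 → (4.003,2.000)–(4.392,1.000)
cell (4,2): code 1100 → (4.009,3.000)–(4.003,2.000)
cell (4,3): code 1100 → (4.424,4.000)–(4.009,3.000)
cell (4,4): code 1000 → (5.000,4.564)–(4.424,4.000)
cell (5,0): code 0110 → (5.000,0.397)–(6.000,0.020)
cell (5,4): code 1001 → (6.000,4.948)–(5.000,4.564)
cell (6,0): code 0110 → (6.000,0.020)–(7.000,0.035)
cell (6,4): code 1001 → (7.000,4.933)–(6.000,4.948)
cell (7,0): code 0110 → (7.000,0.035)–(8.000,0.472)
cell (7,4): code 1001 → (8.000,4.488)–(7.000,4.933)
cell (8,0): code 0010 → (8.000,0.472)–(8.517,1.000)
cell (8,1): code 0011 → (8.517,1.000)–(8.923,2.000)
cell (8,2): code 0011 → (8.923,2.000)–(8.916,3.000)
cell (8,3): code 0011 → (8.916,3.000)–(8.484,4.000)
cell (8,4): code 0001 → (8.484,4.000)–(8.000,4.488)
total: 16 segments, chained into 1 closed loop(s), length Σ = 15.738273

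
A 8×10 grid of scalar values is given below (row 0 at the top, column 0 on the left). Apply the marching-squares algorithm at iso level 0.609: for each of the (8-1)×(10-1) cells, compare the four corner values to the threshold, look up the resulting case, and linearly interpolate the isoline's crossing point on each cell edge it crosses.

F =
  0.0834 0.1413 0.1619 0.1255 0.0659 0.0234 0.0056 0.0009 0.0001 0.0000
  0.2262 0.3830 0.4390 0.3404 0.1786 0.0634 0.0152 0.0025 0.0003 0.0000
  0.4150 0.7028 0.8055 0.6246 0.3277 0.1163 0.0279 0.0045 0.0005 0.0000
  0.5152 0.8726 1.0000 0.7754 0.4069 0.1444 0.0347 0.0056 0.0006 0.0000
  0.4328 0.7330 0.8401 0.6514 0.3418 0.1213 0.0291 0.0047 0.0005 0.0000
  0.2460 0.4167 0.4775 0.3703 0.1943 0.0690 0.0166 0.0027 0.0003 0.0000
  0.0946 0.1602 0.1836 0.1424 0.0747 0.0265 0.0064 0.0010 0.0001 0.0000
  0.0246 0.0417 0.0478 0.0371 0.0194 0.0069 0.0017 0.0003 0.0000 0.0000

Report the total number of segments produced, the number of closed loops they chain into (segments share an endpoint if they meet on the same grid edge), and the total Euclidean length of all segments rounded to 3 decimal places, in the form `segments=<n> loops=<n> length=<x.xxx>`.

cell (1,0): code 0100 → (1.707,1.000)–(2.000,0.674)
cell (1,1): code 1100 → (1.464,2.000)–(1.707,1.000)
cell (1,2): code 1100 → (1.945,3.000)–(1.464,2.000)
cell (1,3): code 1000 → (2.000,3.053)–(1.945,3.000)
cell (2,0): code 0110 → (2.000,0.674)–(3.000,0.262)
cell (2,3): code 1001 → (3.000,3.452)–(2.000,3.053)
cell (3,0): code 0110 → (3.000,0.262)–(4.000,0.587)
cell (3,3): code 1001 → (4.000,3.137)–(3.000,3.452)
cell (4,0): code 0010 → (4.000,0.587)–(4.392,1.000)
cell (4,1): code 0011 → (4.392,1.000)–(4.637,2.000)
cell (4,2): code 0011 → (4.637,2.000)–(4.151,3.000)
cell (4,3): code 0001 → (4.151,3.000)–(4.000,3.137)
total: 12 segments, chained into 1 closed loop(s), length Σ = 9.825949

segments=12 loops=1 length=9.826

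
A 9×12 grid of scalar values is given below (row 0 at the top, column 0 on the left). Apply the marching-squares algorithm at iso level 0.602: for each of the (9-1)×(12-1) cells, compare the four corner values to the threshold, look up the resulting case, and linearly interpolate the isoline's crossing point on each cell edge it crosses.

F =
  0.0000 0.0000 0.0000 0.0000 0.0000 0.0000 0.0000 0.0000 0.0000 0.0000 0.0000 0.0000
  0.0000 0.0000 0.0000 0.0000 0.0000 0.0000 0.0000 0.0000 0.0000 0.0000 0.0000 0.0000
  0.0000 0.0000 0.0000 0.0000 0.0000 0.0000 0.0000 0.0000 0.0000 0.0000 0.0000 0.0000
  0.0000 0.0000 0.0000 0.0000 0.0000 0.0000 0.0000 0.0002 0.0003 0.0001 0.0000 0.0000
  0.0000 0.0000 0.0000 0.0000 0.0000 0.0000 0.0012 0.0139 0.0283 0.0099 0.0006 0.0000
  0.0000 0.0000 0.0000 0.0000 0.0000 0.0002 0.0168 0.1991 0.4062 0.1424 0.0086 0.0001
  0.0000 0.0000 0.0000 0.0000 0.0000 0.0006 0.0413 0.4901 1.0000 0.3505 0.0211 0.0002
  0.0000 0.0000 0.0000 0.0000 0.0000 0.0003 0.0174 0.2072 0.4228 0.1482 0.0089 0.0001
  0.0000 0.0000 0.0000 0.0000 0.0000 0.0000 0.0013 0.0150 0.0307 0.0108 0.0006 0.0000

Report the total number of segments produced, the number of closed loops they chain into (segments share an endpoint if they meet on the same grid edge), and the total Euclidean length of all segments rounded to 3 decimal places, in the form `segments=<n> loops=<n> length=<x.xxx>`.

cell (5,7): code 0100 → (5.330,8.000)–(6.000,7.219)
cell (5,8): code 1000 → (6.000,8.613)–(5.330,8.000)
cell (6,7): code 0010 → (6.000,7.219)–(6.690,8.000)
cell (6,8): code 0001 → (6.690,8.000)–(6.000,8.613)
total: 4 segments, chained into 1 closed loop(s), length Σ = 3.900957

segments=4 loops=1 length=3.901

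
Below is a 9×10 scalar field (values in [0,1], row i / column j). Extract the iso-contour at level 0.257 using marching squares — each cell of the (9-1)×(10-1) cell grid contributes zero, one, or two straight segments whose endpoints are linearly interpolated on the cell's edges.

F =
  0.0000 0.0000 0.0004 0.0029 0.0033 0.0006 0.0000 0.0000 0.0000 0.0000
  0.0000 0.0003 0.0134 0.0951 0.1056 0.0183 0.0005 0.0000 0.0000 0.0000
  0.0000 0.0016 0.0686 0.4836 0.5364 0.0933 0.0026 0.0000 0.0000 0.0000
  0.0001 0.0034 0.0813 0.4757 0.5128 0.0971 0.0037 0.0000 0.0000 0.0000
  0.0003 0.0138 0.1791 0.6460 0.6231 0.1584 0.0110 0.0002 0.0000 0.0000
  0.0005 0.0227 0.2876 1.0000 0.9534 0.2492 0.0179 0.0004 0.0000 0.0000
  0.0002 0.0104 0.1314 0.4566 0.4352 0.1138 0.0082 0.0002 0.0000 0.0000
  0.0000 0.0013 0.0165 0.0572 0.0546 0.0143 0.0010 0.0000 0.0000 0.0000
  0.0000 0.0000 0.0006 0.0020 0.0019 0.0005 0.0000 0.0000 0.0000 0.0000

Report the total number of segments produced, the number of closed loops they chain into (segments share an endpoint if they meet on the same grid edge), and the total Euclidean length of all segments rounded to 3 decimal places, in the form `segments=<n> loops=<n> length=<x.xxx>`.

segments=16 loops=1 length=13.548

cell (1,2): code 0100 → (1.417,3.000)–(2.000,2.454)
cell (1,3): code 1100 → (1.351,4.000)–(1.417,3.000)
cell (1,4): code 1000 → (2.000,4.631)–(1.351,4.000)
cell (2,2): code 0110 → (2.000,2.454)–(3.000,2.445)
cell (2,4): code 1001 → (3.000,4.615)–(2.000,4.631)
cell (3,2): code 0110 → (3.000,2.445)–(4.000,2.167)
cell (3,4): code 1001 → (4.000,4.788)–(3.000,4.615)
cell (4,1): code 0100 → (4.718,2.000)–(5.000,1.884)
cell (4,2): code 1110 → (4.000,2.167)–(4.718,2.000)
cell (4,4): code 1001 → (5.000,4.989)–(4.000,4.788)
cell (5,1): code 0010 → (5.000,1.884)–(5.196,2.000)
cell (5,2): code 0111 → (5.196,2.000)–(6.000,2.386)
cell (5,4): code 1001 → (6.000,4.554)–(5.000,4.989)
cell (6,2): code 0010 → (6.000,2.386)–(6.500,3.000)
cell (6,3): code 0011 → (6.500,3.000)–(6.468,4.000)
cell (6,4): code 0001 → (6.468,4.000)–(6.000,4.554)
total: 16 segments, chained into 1 closed loop(s), length Σ = 13.548025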